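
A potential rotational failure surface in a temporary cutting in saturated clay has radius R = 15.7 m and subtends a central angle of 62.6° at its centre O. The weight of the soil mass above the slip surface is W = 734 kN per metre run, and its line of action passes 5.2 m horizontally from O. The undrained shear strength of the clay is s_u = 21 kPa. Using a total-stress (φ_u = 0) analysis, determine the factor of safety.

Taking moments about the centre O, the resisting moment is provided by the undrained shear strength acting along the arc:
Arc length L_a = R·θ = 15.7·(62.6°·π/180) = 15.7·1.0926 = 17.15 m
M_R = s_u·L_a·R = 21·17.15·15.7 = 5655.5 kN·m/m
M_D = W·d = 734·5.2 = 3816.8 kN·m/m
FS = M_R / M_D = 5655.5 / 3816.8 = 1.482

FS = 1.48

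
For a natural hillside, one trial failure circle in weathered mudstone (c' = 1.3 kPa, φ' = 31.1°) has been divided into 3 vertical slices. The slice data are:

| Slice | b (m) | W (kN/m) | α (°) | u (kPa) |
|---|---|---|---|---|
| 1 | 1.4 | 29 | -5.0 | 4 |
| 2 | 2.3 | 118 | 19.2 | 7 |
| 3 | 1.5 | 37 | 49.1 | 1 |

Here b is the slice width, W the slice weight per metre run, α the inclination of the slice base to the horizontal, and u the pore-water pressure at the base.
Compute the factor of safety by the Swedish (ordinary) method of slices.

FS = 1.43

Ordinary method of slices: FS = Σ[c'·Δl_i + (W_i cosα_i − u_i·Δl_i)·tanφ'] / Σ W_i sinα_i, with Δl_i = b_i / cosα_i.
Slice 1: Δl = 1.4/cos(-5.0°) = 1.405 m; N'_1 = 29·cos(-5.0°) − 4·1.405 = 23.3; c'Δl = 1.83; W sinα = -2.5
Slice 2: Δl = 2.3/cos19.2° = 2.435 m; N'_2 = 118·cos19.2° − 7·2.435 = 94.4; c'Δl = 3.17; W sinα = 38.8
Slice 3: Δl = 1.5/cos49.1° = 2.291 m; N'_3 = 37·cos49.1° − 1·2.291 = 21.9; c'Δl = 2.98; W sinα = 28.0
Σc'Δl = 8.0 kN/m; ΣN' = 139.6 kN/m; ΣW sinα = 64.2 kN/m
Resisting = 8.0 + 139.6·tan31.1° = 8.0 + 84.2 = 92.2 kN/m
FS = 92.2 / 64.2 = 1.435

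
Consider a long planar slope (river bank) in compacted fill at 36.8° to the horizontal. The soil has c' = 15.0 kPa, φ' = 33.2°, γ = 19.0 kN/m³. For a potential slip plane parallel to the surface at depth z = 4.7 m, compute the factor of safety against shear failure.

FS = 1.22

For an infinite slope with a slip plane parallel to the surface (no pore pressure): FS = [c' + γz cos²β tanφ'] / [γz sinβ cosβ].
γz = 19.0·4.7 = 89.30 kN/m²
Numerator = 15.0 + 89.30·cos²36.8°·tan33.2° = 15.0 + 89.30·0.6412·0.6544 = 52.468 kPa
Denominator = 89.30·sin36.8°·cos36.8° = 89.30·0.5990·0.8007 = 42.833 kPa
FS = 52.468 / 42.833 = 1.225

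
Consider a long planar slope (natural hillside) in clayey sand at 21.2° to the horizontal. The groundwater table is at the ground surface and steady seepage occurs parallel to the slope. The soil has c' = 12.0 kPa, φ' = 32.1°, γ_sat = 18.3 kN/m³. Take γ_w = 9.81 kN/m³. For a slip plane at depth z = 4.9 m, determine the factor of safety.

FS = 1.15

With seepage parallel to the slope and the water table at the surface, the effective normal stress on the slip plane uses the buoyant unit weight γ' = γ_sat − γ_w while the driving shear stress uses γ_sat:
FS = [c' + γ' z cos²β tanφ'] / [γ_sat z sinβ cosβ]
γ' = 18.3 − 9.81 = 8.49 kN/m³
Numerator = 12.0 + 8.49·4.9·cos²21.2°·tan32.1° = 12.0 + 8.49·4.9·0.8692·0.6273 = 34.684 kPa
Denominator = 18.3·4.9·sin21.2°·cos21.2° = 18.3·4.9·0.3616·0.9323 = 30.232 kPa
FS = 34.684 / 30.232 = 1.147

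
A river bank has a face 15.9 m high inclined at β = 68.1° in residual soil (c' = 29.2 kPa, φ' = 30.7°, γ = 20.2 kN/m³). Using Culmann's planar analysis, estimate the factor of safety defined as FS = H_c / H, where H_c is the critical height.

FS = 1.41

H_c = (4c'/γ) · sinβ cosφ' / [1 − cos(β − φ')]
    = (4·29.2/20.2) · sin68.1°·cos30.7° / [1 − cos37.4°]
    = 5.782 · 0.7978 / 0.2056 = 22.44 m
FS = H_c / H = 22.44 / 15.9 = 1.411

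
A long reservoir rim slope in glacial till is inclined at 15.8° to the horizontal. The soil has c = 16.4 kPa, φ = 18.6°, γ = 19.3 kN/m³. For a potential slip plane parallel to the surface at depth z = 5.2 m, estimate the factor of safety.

FS = 1.81

For an infinite slope with a slip plane parallel to the surface (no pore pressure): FS = [c + γz cos²β tanφ] / [γz sinβ cosβ].
γz = 19.3·5.2 = 100.36 kN/m²
Numerator = 16.4 + 100.36·cos²15.8°·tan18.6° = 16.4 + 100.36·0.9259·0.3365 = 47.671 kPa
Denominator = 100.36·sin15.8°·cos15.8° = 100.36·0.2723·0.9622 = 26.294 kPa
FS = 47.671 / 26.294 = 1.813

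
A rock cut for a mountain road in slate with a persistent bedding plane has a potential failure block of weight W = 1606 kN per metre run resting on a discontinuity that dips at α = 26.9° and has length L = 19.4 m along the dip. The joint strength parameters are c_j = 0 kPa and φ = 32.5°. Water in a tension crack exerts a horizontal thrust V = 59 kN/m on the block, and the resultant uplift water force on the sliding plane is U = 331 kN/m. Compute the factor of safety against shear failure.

Resolving the block weight along and normal to the plane and applying the Mohr–Coulomb strength on the joint:
N' = W cosα − U − V sinα = 1606·cos26.9° − 331 − 59·sin26.9° = 1074.5 kN/m
Driving force T = W sinα + V cosα = 1606·sin26.9° + 59·cos26.9° = 779.2 kN/m
Resisting force R = c_j·L + N'·tanφ = 0·19.4 + 1074.5·tan32.5° = 0.0 + 684.6 = 684.6 kN/m
FS = R / T = 684.6 / 779.2 = 0.879

FS = 0.88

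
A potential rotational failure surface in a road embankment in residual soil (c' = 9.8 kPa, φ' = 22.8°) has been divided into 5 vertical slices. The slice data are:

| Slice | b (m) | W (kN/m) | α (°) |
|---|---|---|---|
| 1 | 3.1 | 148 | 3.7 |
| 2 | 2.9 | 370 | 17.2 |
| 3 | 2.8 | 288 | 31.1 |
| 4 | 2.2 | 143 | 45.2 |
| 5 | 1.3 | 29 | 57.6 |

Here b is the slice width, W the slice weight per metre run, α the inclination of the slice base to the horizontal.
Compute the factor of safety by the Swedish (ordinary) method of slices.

Ordinary method of slices: FS = Σ[c'·Δl_i + (W_i cosα_i)·tanφ'] / Σ W_i sinα_i, with Δl_i = b_i / cosα_i.
Slice 1: Δl = 3.1/cos3.7° = 3.106 m; N'_1 = 148·cos3.7° = 147.7; c'Δl = 30.44; W sinα = 9.6
Slice 2: Δl = 2.9/cos17.2° = 3.036 m; N'_2 = 370·cos17.2° = 353.5; c'Δl = 29.75; W sinα = 109.4
Slice 3: Δl = 2.8/cos31.1° = 3.270 m; N'_3 = 288·cos31.1° = 246.6; c'Δl = 32.05; W sinα = 148.8
Slice 4: Δl = 2.2/cos45.2° = 3.122 m; N'_4 = 143·cos45.2° = 100.8; c'Δl = 30.60; W sinα = 101.5
Slice 5: Δl = 1.3/cos57.6° = 2.426 m; N'_5 = 29·cos57.6° = 15.5; c'Δl = 23.78; W sinα = 24.5
Σc'Δl = 146.6 kN/m; ΣN' = 864.1 kN/m; ΣW sinα = 393.7 kN/m
Resisting = 146.6 + 864.1·tan22.8° = 146.6 + 363.2 = 509.8 kN/m
FS = 509.8 / 393.7 = 1.295

FS = 1.30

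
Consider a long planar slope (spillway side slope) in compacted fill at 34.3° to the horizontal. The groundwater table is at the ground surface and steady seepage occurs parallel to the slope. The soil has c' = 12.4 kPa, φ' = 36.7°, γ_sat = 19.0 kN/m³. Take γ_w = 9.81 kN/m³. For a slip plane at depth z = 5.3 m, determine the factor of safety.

With seepage parallel to the slope and the water table at the surface, the effective normal stress on the slip plane uses the buoyant unit weight γ' = γ_sat − γ_w while the driving shear stress uses γ_sat:
FS = [c' + γ' z cos²β tanφ'] / [γ_sat z sinβ cosβ]
γ' = 19.0 − 9.81 = 9.19 kN/m³
Numerator = 12.4 + 9.19·5.3·cos²34.3°·tan36.7° = 12.4 + 9.19·5.3·0.6824·0.7454 = 37.176 kPa
Denominator = 19.0·5.3·sin34.3°·cos34.3° = 19.0·5.3·0.5635·0.8261 = 46.879 kPa
FS = 37.176 / 46.879 = 0.793

FS = 0.79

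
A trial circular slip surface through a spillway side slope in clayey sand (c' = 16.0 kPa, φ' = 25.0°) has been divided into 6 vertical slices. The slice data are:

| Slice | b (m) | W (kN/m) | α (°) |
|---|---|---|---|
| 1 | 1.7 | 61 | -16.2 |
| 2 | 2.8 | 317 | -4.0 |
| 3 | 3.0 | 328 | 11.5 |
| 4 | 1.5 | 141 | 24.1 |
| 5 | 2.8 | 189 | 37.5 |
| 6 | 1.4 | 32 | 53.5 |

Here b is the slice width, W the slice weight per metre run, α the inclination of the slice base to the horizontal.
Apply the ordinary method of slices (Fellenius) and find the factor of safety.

Ordinary method of slices: FS = Σ[c'·Δl_i + (W_i cosα_i)·tanφ'] / Σ W_i sinα_i, with Δl_i = b_i / cosα_i.
Slice 1: Δl = 1.7/cos(-16.2°) = 1.770 m; N'_1 = 61·cos(-16.2°) = 58.6; c'Δl = 28.32; W sinα = -17.0
Slice 2: Δl = 2.8/cos(-4.0°) = 2.807 m; N'_2 = 317·cos(-4.0°) = 316.2; c'Δl = 44.91; W sinα = -22.1
Slice 3: Δl = 3.0/cos11.5° = 3.061 m; N'_3 = 328·cos11.5° = 321.4; c'Δl = 48.98; W sinα = 65.4
Slice 4: Δl = 1.5/cos24.1° = 1.643 m; N'_4 = 141·cos24.1° = 128.7; c'Δl = 26.29; W sinα = 57.6
Slice 5: Δl = 2.8/cos37.5° = 3.529 m; N'_5 = 189·cos37.5° = 149.9; c'Δl = 56.47; W sinα = 115.1
Slice 6: Δl = 1.4/cos53.5° = 2.354 m; N'_6 = 32·cos53.5° = 19.0; c'Δl = 37.66; W sinα = 25.7
Σc'Δl = 242.6 kN/m; ΣN' = 993.9 kN/m; ΣW sinα = 224.6 kN/m
Resisting = 242.6 + 993.9·tan25.0° = 242.6 + 463.5 = 706.1 kN/m
FS = 706.1 / 224.6 = 3.144

FS = 3.14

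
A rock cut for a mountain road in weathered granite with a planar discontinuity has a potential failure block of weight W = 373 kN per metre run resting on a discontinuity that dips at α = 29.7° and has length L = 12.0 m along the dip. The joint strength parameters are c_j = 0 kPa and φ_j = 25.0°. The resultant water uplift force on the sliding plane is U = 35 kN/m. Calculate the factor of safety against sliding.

Resolving the block weight along and normal to the plane and applying the Mohr–Coulomb strength on the joint:
N' = W cosα − U = 373·cos29.7° − 35 = 289.0 kN/m
Driving force T = W sinα = 373·sin29.7° = 184.8 kN/m
Resisting force R = c_j·L + N'·tanφ_j = 0·12.0 + 289.0·tan25.0° = 0.0 + 134.8 = 134.8 kN/m
FS = R / T = 134.8 / 184.8 = 0.729

FS = 0.73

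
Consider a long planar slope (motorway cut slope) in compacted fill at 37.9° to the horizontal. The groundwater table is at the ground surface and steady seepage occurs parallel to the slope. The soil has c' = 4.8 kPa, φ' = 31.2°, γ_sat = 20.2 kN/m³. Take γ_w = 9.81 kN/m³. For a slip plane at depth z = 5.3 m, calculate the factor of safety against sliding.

With seepage parallel to the slope and the water table at the surface, the effective normal stress on the slip plane uses the buoyant unit weight γ' = γ_sat − γ_w while the driving shear stress uses γ_sat:
FS = [c' + γ' z cos²β tanφ'] / [γ_sat z sinβ cosβ]
γ' = 20.2 − 9.81 = 10.39 kN/m³
Numerator = 4.8 + 10.39·5.3·cos²37.9°·tan31.2° = 4.8 + 10.39·5.3·0.6227·0.6056 = 25.565 kPa
Denominator = 20.2·5.3·sin37.9°·cos37.9° = 20.2·5.3·0.6143·0.7891 = 51.894 kPa
FS = 25.565 / 51.894 = 0.493

FS = 0.49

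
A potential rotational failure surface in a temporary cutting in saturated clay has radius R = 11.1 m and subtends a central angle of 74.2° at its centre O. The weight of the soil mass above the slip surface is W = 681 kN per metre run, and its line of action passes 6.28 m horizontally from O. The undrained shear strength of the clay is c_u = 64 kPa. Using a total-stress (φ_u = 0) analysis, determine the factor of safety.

Taking moments about the centre O, the resisting moment is provided by the undrained shear strength acting along the arc:
Arc length L_a = R·θ = 11.1·(74.2°·π/180) = 11.1·1.2950 = 14.37 m
M_R = c_u·L_a·R = 64·14.37·11.1 = 10211.9 kN·m/m
M_D = W·d = 681·6.28 = 4276.7 kN·m/m
FS = M_R / M_D = 10211.9 / 4276.7 = 2.388

FS = 2.39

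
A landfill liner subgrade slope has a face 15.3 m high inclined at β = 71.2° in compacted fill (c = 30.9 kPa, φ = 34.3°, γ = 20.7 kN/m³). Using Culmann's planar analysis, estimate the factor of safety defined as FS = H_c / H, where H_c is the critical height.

H_c = (4c/γ) · sinβ cosφ / [1 − cos(β − φ)]
    = (4·30.9/20.7) · sin71.2°·cos34.3° / [1 − cos36.9°]
    = 5.971 · 0.7820 / 0.2003 = 23.31 m
FS = H_c / H = 23.31 / 15.3 = 1.524

FS = 1.52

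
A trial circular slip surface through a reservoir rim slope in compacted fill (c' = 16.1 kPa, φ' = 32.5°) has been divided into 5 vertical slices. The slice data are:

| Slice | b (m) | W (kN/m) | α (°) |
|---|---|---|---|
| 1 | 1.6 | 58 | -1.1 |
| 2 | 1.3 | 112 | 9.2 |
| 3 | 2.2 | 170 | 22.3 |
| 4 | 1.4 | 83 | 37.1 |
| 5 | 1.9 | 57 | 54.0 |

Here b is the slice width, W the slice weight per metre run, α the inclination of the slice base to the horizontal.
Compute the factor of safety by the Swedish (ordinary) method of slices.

FS = 2.46

Ordinary method of slices: FS = Σ[c'·Δl_i + (W_i cosα_i)·tanφ'] / Σ W_i sinα_i, with Δl_i = b_i / cosα_i.
Slice 1: Δl = 1.6/cos(-1.1°) = 1.600 m; N'_1 = 58·cos(-1.1°) = 58.0; c'Δl = 25.76; W sinα = -1.1
Slice 2: Δl = 1.3/cos9.2° = 1.317 m; N'_2 = 112·cos9.2° = 110.6; c'Δl = 21.20; W sinα = 17.9
Slice 3: Δl = 2.2/cos22.3° = 2.378 m; N'_3 = 170·cos22.3° = 157.3; c'Δl = 38.28; W sinα = 64.5
Slice 4: Δl = 1.4/cos37.1° = 1.755 m; N'_4 = 83·cos37.1° = 66.2; c'Δl = 28.26; W sinα = 50.1
Slice 5: Δl = 1.9/cos54.0° = 3.232 m; N'_5 = 57·cos54.0° = 33.5; c'Δl = 52.04; W sinα = 46.1
Σc'Δl = 165.6 kN/m; ΣN' = 425.5 kN/m; ΣW sinα = 177.5 kN/m
Resisting = 165.6 + 425.5·tan32.5° = 165.6 + 271.1 = 436.7 kN/m
FS = 436.7 / 177.5 = 2.460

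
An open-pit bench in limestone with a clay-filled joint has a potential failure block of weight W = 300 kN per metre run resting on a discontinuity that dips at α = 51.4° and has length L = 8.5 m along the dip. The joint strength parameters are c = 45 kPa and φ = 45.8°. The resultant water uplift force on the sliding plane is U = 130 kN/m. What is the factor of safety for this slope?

Resolving the block weight along and normal to the plane and applying the Mohr–Coulomb strength on the joint:
N' = W cosα − U = 300·cos51.4° − 130 = 57.2 kN/m
Driving force T = W sinα = 300·sin51.4° = 234.5 kN/m
Resisting force R = c·L + N'·tanφ = 45·8.5 + 57.2·tan45.8° = 382.5 + 58.8 = 441.3 kN/m
FS = R / T = 441.3 / 234.5 = 1.882

FS = 1.88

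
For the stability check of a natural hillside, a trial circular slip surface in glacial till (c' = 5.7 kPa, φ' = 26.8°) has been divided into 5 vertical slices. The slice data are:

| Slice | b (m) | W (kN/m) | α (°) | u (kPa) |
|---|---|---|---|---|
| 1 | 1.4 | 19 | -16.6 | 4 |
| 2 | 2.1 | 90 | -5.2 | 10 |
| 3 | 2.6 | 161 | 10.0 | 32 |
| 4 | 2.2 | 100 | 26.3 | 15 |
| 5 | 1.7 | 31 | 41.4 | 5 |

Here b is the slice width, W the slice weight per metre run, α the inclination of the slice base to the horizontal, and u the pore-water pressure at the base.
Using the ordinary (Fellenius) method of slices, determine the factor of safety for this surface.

FS = 2.19

Ordinary method of slices: FS = Σ[c'·Δl_i + (W_i cosα_i − u_i·Δl_i)·tanφ'] / Σ W_i sinα_i, with Δl_i = b_i / cosα_i.
Slice 1: Δl = 1.4/cos(-16.6°) = 1.461 m; N'_1 = 19·cos(-16.6°) − 4·1.461 = 12.4; c'Δl = 8.33; W sinα = -5.4
Slice 2: Δl = 2.1/cos(-5.2°) = 2.109 m; N'_2 = 90·cos(-5.2°) − 10·2.109 = 68.5; c'Δl = 12.02; W sinα = -8.2
Slice 3: Δl = 2.6/cos10.0° = 2.640 m; N'_3 = 161·cos10.0° − 32·2.640 = 74.1; c'Δl = 15.05; W sinα = 28.0
Slice 4: Δl = 2.2/cos26.3° = 2.454 m; N'_4 = 100·cos26.3° − 15·2.454 = 52.8; c'Δl = 13.99; W sinα = 44.3
Slice 5: Δl = 1.7/cos41.4° = 2.266 m; N'_5 = 31·cos41.4° − 5·2.266 = 11.9; c'Δl = 12.92; W sinα = 20.5
Σc'Δl = 62.3 kN/m; ΣN' = 219.7 kN/m; ΣW sinα = 79.2 kN/m
Resisting = 62.3 + 219.7·tan26.8° = 62.3 + 111.0 = 173.3 kN/m
FS = 173.3 / 79.2 = 2.189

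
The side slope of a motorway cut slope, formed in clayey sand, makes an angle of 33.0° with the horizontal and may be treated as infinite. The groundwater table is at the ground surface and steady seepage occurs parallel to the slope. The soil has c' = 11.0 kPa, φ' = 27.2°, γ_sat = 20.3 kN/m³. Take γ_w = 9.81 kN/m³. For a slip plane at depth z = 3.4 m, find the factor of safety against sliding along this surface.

With seepage parallel to the slope and the water table at the surface, the effective normal stress on the slip plane uses the buoyant unit weight γ' = γ_sat − γ_w while the driving shear stress uses γ_sat:
FS = [c' + γ' z cos²β tanφ'] / [γ_sat z sinβ cosβ]
γ' = 20.3 − 9.81 = 10.49 kN/m³
Numerator = 11.0 + 10.49·3.4·cos²33.0°·tan27.2° = 11.0 + 10.49·3.4·0.7034·0.5139 = 23.893 kPa
Denominator = 20.3·3.4·sin33.0°·cos33.0° = 20.3·3.4·0.5446·0.8387 = 31.526 kPa
FS = 23.893 / 31.526 = 0.758

FS = 0.76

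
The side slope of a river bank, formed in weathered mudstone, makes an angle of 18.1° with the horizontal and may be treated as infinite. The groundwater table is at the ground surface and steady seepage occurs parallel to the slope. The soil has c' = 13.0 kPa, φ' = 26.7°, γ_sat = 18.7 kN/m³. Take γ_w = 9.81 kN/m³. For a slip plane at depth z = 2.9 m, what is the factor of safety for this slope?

With seepage parallel to the slope and the water table at the surface, the effective normal stress on the slip plane uses the buoyant unit weight γ' = γ_sat − γ_w while the driving shear stress uses γ_sat:
FS = [c' + γ' z cos²β tanφ'] / [γ_sat z sinβ cosβ]
γ' = 18.7 − 9.81 = 8.89 kN/m³
Numerator = 13.0 + 8.89·2.9·cos²18.1°·tan26.7° = 13.0 + 8.89·2.9·0.9035·0.5029 = 24.715 kPa
Denominator = 18.7·2.9·sin18.1°·cos18.1° = 18.7·2.9·0.3107·0.9505 = 16.014 kPa
FS = 24.715 / 16.014 = 1.543

FS = 1.54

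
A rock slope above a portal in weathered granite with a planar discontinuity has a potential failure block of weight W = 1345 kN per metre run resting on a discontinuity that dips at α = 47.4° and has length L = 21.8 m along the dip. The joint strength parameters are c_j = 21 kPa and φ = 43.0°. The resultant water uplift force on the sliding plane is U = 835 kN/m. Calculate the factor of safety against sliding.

Resolving the block weight along and normal to the plane and applying the Mohr–Coulomb strength on the joint:
N' = W cosα − U = 1345·cos47.4° − 835 = 75.4 kN/m
Driving force T = W sinα = 1345·sin47.4° = 990.1 kN/m
Resisting force R = c_j·L + N'·tanφ = 21·21.8 + 75.4·tan43.0° = 457.8 + 70.3 = 528.1 kN/m
FS = R / T = 528.1 / 990.1 = 0.533

FS = 0.53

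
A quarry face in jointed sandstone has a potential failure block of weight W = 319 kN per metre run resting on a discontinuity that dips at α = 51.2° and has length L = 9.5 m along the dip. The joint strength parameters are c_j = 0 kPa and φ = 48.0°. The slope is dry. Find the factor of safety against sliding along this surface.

FS = 0.89

Resolving the block weight along and normal to the plane and applying the Mohr–Coulomb strength on the joint:
N' = W cosα = 319·cos51.2° = 199.9 kN/m
Driving force T = W sinα = 319·sin51.2° = 248.6 kN/m
Resisting force R = c_j·L + N'·tanφ = 0·9.5 + 199.9·tan48.0° = 0.0 + 222.0 = 222.0 kN/m
FS = R / T = 222.0 / 248.6 = 0.893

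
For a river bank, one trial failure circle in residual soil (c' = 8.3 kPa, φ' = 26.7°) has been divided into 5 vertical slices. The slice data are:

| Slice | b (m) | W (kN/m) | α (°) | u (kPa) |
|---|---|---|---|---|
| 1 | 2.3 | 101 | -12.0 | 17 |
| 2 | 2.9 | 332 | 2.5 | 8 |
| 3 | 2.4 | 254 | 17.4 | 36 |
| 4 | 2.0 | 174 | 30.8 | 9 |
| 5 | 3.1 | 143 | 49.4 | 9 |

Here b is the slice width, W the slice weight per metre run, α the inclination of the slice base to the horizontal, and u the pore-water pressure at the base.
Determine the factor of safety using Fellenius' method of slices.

Ordinary method of slices: FS = Σ[c'·Δl_i + (W_i cosα_i − u_i·Δl_i)·tanφ'] / Σ W_i sinα_i, with Δl_i = b_i / cosα_i.
Slice 1: Δl = 2.3/cos(-12.0°) = 2.351 m; N'_1 = 101·cos(-12.0°) − 17·2.351 = 58.8; c'Δl = 19.52; W sinα = -21.0
Slice 2: Δl = 2.9/cos2.5° = 2.903 m; N'_2 = 332·cos2.5° − 8·2.903 = 308.5; c'Δl = 24.09; W sinα = 14.5
Slice 3: Δl = 2.4/cos17.4° = 2.515 m; N'_3 = 254·cos17.4° − 36·2.515 = 151.8; c'Δl = 20.88; W sinα = 76.0
Slice 4: Δl = 2.0/cos30.8° = 2.328 m; N'_4 = 174·cos30.8° − 9·2.328 = 128.5; c'Δl = 19.33; W sinα = 89.1
Slice 5: Δl = 3.1/cos49.4° = 4.764 m; N'_5 = 143·cos49.4° − 9·4.764 = 50.2; c'Δl = 39.54; W sinα = 108.6
Σc'Δl = 123.3 kN/m; ΣN' = 697.8 kN/m; ΣW sinα = 267.1 kN/m
Resisting = 123.3 + 697.8·tan26.7° = 123.3 + 351.0 = 474.3 kN/m
FS = 474.3 / 267.1 = 1.776

FS = 1.78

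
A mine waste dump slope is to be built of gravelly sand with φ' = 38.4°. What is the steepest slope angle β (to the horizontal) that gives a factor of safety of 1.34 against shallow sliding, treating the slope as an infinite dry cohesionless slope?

For an infinite dry cohesionless slope FS = tanφ'/tanβ, so tanβ = tanφ' / FS.
tanβ = tan38.4° / 1.34 = 0.7926 / 1.34 = 0.5915
β = arctan(0.5915) = 30.60°

β = 30.6°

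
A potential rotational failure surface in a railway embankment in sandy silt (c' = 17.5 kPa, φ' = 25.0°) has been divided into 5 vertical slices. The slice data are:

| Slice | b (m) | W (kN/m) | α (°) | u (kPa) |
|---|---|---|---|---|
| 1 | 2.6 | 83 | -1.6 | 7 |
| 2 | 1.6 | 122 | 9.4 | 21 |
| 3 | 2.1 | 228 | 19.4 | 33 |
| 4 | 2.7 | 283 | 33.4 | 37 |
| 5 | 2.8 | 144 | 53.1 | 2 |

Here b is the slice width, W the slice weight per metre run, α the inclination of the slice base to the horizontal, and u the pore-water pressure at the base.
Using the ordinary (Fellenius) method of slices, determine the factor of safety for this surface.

Ordinary method of slices: FS = Σ[c'·Δl_i + (W_i cosα_i − u_i·Δl_i)·tanφ'] / Σ W_i sinα_i, with Δl_i = b_i / cosα_i.
Slice 1: Δl = 2.6/cos(-1.6°) = 2.601 m; N'_1 = 83·cos(-1.6°) − 7·2.601 = 64.8; c'Δl = 45.52; W sinα = -2.3
Slice 2: Δl = 1.6/cos9.4° = 1.622 m; N'_2 = 122·cos9.4° − 21·1.622 = 86.3; c'Δl = 28.38; W sinα = 19.9
Slice 3: Δl = 2.1/cos19.4° = 2.226 m; N'_3 = 228·cos19.4° − 33·2.226 = 141.6; c'Δl = 38.96; W sinα = 75.7
Slice 4: Δl = 2.7/cos33.4° = 3.234 m; N'_4 = 283·cos33.4° − 37·3.234 = 116.6; c'Δl = 56.60; W sinα = 155.8
Slice 5: Δl = 2.8/cos53.1° = 4.663 m; N'_5 = 144·cos53.1° − 2·4.663 = 77.1; c'Δl = 81.61; W sinα = 115.2
Σc'Δl = 251.1 kN/m; ΣN' = 486.4 kN/m; ΣW sinα = 364.3 kN/m
Resisting = 251.1 + 486.4·tan25.0° = 251.1 + 226.8 = 477.9 kN/m
FS = 477.9 / 364.3 = 1.312

FS = 1.31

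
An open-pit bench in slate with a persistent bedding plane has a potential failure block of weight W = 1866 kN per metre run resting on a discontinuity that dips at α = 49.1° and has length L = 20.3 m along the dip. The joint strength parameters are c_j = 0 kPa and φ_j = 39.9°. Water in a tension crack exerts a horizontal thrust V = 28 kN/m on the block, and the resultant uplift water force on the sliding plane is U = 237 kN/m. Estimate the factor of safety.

Resolving the block weight along and normal to the plane and applying the Mohr–Coulomb strength on the joint:
N' = W cosα − U − V sinα = 1866·cos49.1° − 237 − 28·sin49.1° = 963.6 kN/m
Driving force T = W sinα + V cosα = 1866·sin49.1° + 28·cos49.1° = 1428.8 kN/m
Resisting force R = c_j·L + N'·tanφ_j = 0·20.3 + 963.6·tan39.9° = 0.0 + 805.7 = 805.7 kN/m
FS = R / T = 805.7 / 1428.8 = 0.564

FS = 0.56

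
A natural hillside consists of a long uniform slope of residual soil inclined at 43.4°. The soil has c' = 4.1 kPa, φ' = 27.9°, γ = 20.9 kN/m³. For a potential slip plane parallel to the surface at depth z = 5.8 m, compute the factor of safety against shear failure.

For an infinite slope with a slip plane parallel to the surface (no pore pressure): FS = [c' + γz cos²β tanφ'] / [γz sinβ cosβ].
γz = 20.9·5.8 = 121.22 kN/m²
Numerator = 4.1 + 121.22·cos²43.4°·tan27.9° = 4.1 + 121.22·0.5279·0.5295 = 37.983 kPa
Denominator = 121.22·sin43.4°·cos43.4° = 121.22·0.6871·0.7266 = 60.515 kPa
FS = 37.983 / 60.515 = 0.628

FS = 0.63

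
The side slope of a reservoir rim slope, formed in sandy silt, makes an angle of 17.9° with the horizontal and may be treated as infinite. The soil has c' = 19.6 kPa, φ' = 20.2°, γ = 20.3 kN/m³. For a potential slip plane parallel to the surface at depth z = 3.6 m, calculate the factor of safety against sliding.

FS = 2.06

For an infinite slope with a slip plane parallel to the surface (no pore pressure): FS = [c' + γz cos²β tanφ'] / [γz sinβ cosβ].
γz = 20.3·3.6 = 73.08 kN/m²
Numerator = 19.6 + 73.08·cos²17.9°·tan20.2° = 19.6 + 73.08·0.9055·0.3679 = 43.948 kPa
Denominator = 73.08·sin17.9°·cos17.9° = 73.08·0.3074·0.9516 = 21.374 kPa
FS = 43.948 / 21.374 = 2.056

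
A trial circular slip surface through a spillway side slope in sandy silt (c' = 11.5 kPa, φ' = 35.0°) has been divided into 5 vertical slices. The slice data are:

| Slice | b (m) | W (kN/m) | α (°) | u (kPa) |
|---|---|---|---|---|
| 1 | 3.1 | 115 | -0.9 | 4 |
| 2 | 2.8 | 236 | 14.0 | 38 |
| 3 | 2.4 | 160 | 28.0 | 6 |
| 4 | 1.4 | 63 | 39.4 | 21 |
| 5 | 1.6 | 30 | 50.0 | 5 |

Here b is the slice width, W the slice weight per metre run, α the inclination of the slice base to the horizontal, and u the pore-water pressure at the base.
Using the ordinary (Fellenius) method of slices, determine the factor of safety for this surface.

Ordinary method of slices: FS = Σ[c'·Δl_i + (W_i cosα_i − u_i·Δl_i)·tanφ'] / Σ W_i sinα_i, with Δl_i = b_i / cosα_i.
Slice 1: Δl = 3.1/cos(-0.9°) = 3.100 m; N'_1 = 115·cos(-0.9°) − 4·3.100 = 102.6; c'Δl = 35.65; W sinα = -1.8
Slice 2: Δl = 2.8/cos14.0° = 2.886 m; N'_2 = 236·cos14.0° − 38·2.886 = 119.3; c'Δl = 33.19; W sinα = 57.1
Slice 3: Δl = 2.4/cos28.0° = 2.718 m; N'_3 = 160·cos28.0° − 6·2.718 = 125.0; c'Δl = 31.26; W sinα = 75.1
Slice 4: Δl = 1.4/cos39.4° = 1.812 m; N'_4 = 63·cos39.4° − 21·1.812 = 10.6; c'Δl = 20.84; W sinα = 40.0
Slice 5: Δl = 1.6/cos50.0° = 2.489 m; N'_5 = 30·cos50.0° − 5·2.489 = 6.8; c'Δl = 28.63; W sinα = 23.0
Σc'Δl = 149.6 kN/m; ΣN' = 364.4 kN/m; ΣW sinα = 193.4 kN/m
Resisting = 149.6 + 364.4·tan35.0° = 149.6 + 255.1 = 404.7 kN/m
FS = 404.7 / 193.4 = 2.093

FS = 2.09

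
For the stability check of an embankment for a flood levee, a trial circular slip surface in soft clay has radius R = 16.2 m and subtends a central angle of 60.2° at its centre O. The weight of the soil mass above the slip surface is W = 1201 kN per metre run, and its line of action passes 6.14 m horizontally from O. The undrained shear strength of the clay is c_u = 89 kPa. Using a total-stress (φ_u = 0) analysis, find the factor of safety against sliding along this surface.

Taking moments about the centre O, the resisting moment is provided by the undrained shear strength acting along the arc:
Arc length L_a = R·θ = 16.2·(60.2°·π/180) = 16.2·1.0507 = 17.02 m
M_R = c_u·L_a·R = 89·17.02·16.2 = 24541.1 kN·m/m
M_D = W·d = 1201·6.14 = 7374.1 kN·m/m
FS = M_R / M_D = 24541.1 / 7374.1 = 3.328

FS = 3.33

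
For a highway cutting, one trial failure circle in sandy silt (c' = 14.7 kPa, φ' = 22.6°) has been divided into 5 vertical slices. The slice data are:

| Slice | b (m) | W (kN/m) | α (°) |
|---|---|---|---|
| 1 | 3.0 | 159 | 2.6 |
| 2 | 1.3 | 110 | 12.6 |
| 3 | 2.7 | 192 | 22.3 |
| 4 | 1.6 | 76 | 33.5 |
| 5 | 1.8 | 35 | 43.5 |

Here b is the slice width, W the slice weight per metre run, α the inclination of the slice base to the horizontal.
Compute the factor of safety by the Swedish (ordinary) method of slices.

Ordinary method of slices: FS = Σ[c'·Δl_i + (W_i cosα_i)·tanφ'] / Σ W_i sinα_i, with Δl_i = b_i / cosα_i.
Slice 1: Δl = 3.0/cos2.6° = 3.003 m; N'_1 = 159·cos2.6° = 158.8; c'Δl = 44.15; W sinα = 7.2
Slice 2: Δl = 1.3/cos12.6° = 1.332 m; N'_2 = 110·cos12.6° = 107.4; c'Δl = 19.58; W sinα = 24.0
Slice 3: Δl = 2.7/cos22.3° = 2.918 m; N'_3 = 192·cos22.3° = 177.6; c'Δl = 42.90; W sinα = 72.9
Slice 4: Δl = 1.6/cos33.5° = 1.919 m; N'_4 = 76·cos33.5° = 63.4; c'Δl = 28.21; W sinα = 41.9
Slice 5: Δl = 1.8/cos43.5° = 2.481 m; N'_5 = 35·cos43.5° = 25.4; c'Δl = 36.48; W sinα = 24.1
Σc'Δl = 171.3 kN/m; ΣN' = 532.6 kN/m; ΣW sinα = 170.1 kN/m
Resisting = 171.3 + 532.6·tan22.6° = 171.3 + 221.7 = 393.0 kN/m
FS = 393.0 / 170.1 = 2.310

FS = 2.31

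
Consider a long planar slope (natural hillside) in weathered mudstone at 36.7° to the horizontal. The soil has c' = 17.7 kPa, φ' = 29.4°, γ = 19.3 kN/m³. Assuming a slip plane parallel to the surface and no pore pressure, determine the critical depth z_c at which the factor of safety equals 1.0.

z_c = 7.84 m

Setting FS = 1.00 in FS = [c' + γz cos²β tanφ'] / [γz sinβ cosβ] and solving for z:
z = c' / [γ cosβ (FS·sinβ − cosβ·tanφ')]
  = 17.7 / [19.3·cos36.7°·(1.00·sin36.7° − cos36.7°·tan29.4°)]
  = 17.7 / [19.3·0.8018·(1.00·0.5976 − 0.8018·0.5635)]
  = 17.7 / 2.2569 = 7.843 m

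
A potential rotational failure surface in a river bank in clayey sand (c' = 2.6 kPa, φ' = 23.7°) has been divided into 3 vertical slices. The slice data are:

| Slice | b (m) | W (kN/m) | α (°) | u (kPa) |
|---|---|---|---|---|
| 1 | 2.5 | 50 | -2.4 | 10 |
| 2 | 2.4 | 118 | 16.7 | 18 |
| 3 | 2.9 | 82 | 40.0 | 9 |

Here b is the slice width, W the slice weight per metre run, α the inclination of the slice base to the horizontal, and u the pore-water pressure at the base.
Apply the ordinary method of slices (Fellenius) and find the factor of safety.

FS = 0.90

Ordinary method of slices: FS = Σ[c'·Δl_i + (W_i cosα_i − u_i·Δl_i)·tanφ'] / Σ W_i sinα_i, with Δl_i = b_i / cosα_i.
Slice 1: Δl = 2.5/cos(-2.4°) = 2.502 m; N'_1 = 50·cos(-2.4°) − 10·2.502 = 24.9; c'Δl = 6.51; W sinα = -2.1
Slice 2: Δl = 2.4/cos16.7° = 2.506 m; N'_2 = 118·cos16.7° − 18·2.506 = 67.9; c'Δl = 6.51; W sinα = 33.9
Slice 3: Δl = 2.9/cos40.0° = 3.786 m; N'_3 = 82·cos40.0° − 9·3.786 = 28.7; c'Δl = 9.84; W sinα = 52.7
Σc'Δl = 22.9 kN/m; ΣN' = 121.6 kN/m; ΣW sinα = 84.5 kN/m
Resisting = 22.9 + 121.6·tan23.7° = 22.9 + 53.4 = 76.2 kN/m
FS = 76.2 / 84.5 = 0.902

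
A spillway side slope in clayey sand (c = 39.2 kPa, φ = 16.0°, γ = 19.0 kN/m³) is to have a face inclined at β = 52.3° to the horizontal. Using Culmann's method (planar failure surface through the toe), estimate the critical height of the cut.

H_c = 32.34 m

Culmann's analysis gives the critical failure plane at α_cr = (β + φ)/2 = (52.3 + 16.0)/2 = 34.1°, and the critical height
H_c = (4c/γ) · sinβ cosφ / [1 − cos(β − φ)]
    = (4·39.2/19.0) · sin52.3°·cos16.0° / [1 − cos(36.3°)]
    = 8.253 · 0.7912·0.9613 / [1 − 0.8059]
    = 8.253 · 0.7606 / 0.1941
    = 32.34 m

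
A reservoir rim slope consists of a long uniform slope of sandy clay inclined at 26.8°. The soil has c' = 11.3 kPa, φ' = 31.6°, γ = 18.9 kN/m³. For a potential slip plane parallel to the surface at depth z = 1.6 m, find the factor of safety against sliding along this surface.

FS = 2.15

For an infinite slope with a slip plane parallel to the surface (no pore pressure): FS = [c' + γz cos²β tanφ'] / [γz sinβ cosβ].
γz = 18.9·1.6 = 30.24 kN/m²
Numerator = 11.3 + 30.24·cos²26.8°·tan31.6° = 11.3 + 30.24·0.7967·0.6152 = 26.122 kPa
Denominator = 30.24·sin26.8°·cos26.8° = 30.24·0.4509·0.8926 = 12.170 kPa
FS = 26.122 / 12.170 = 2.146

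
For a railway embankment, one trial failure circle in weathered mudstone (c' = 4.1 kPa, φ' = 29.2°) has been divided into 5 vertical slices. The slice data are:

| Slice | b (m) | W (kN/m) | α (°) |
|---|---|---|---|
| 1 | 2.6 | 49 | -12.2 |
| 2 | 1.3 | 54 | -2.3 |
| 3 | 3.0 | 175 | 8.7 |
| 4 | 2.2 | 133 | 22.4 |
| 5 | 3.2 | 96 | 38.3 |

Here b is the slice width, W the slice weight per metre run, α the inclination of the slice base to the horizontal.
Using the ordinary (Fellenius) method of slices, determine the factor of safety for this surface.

Ordinary method of slices: FS = Σ[c'·Δl_i + (W_i cosα_i)·tanφ'] / Σ W_i sinα_i, with Δl_i = b_i / cosα_i.
Slice 1: Δl = 2.6/cos(-12.2°) = 2.660 m; N'_1 = 49·cos(-12.2°) = 47.9; c'Δl = 10.91; W sinα = -10.4
Slice 2: Δl = 1.3/cos(-2.3°) = 1.301 m; N'_2 = 54·cos(-2.3°) = 54.0; c'Δl = 5.33; W sinα = -2.2
Slice 3: Δl = 3.0/cos8.7° = 3.035 m; N'_3 = 175·cos8.7° = 173.0; c'Δl = 12.44; W sinα = 26.5
Slice 4: Δl = 2.2/cos22.4° = 2.380 m; N'_4 = 133·cos22.4° = 123.0; c'Δl = 9.76; W sinα = 50.7
Slice 5: Δl = 3.2/cos38.3° = 4.078 m; N'_5 = 96·cos38.3° = 75.3; c'Δl = 16.72; W sinα = 59.5
Σc'Δl = 55.2 kN/m; ΣN' = 473.1 kN/m; ΣW sinα = 124.1 kN/m
Resisting = 55.2 + 473.1·tan29.2° = 55.2 + 264.4 = 319.6 kN/m
FS = 319.6 / 124.1 = 2.575

FS = 2.57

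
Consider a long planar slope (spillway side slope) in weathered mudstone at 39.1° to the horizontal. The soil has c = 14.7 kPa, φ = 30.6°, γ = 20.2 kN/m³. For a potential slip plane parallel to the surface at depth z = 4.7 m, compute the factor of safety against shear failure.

FS = 1.04

For an infinite slope with a slip plane parallel to the surface (no pore pressure): FS = [c + γz cos²β tanφ] / [γz sinβ cosβ].
γz = 20.2·4.7 = 94.94 kN/m²
Numerator = 14.7 + 94.94·cos²39.1°·tan30.6° = 14.7 + 94.94·0.6022·0.5914 = 48.515 kPa
Denominator = 94.94·sin39.1°·cos39.1° = 94.94·0.6307·0.7760 = 46.467 kPa
FS = 48.515 / 46.467 = 1.044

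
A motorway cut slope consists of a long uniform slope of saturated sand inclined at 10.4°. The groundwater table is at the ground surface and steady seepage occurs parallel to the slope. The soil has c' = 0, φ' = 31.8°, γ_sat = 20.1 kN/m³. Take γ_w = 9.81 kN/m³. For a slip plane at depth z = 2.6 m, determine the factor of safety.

With seepage parallel to the slope and the water table at the surface, the effective normal stress on the slip plane uses the buoyant unit weight γ' = γ_sat − γ_w while the driving shear stress uses γ_sat:
FS = [c' + γ' z cos²β tanφ'] / [γ_sat z sinβ cosβ]
(For c' = 0 this reduces to FS = (γ'/γ_sat)·tanφ'/tanβ.)
γ' = 20.1 − 9.81 = 10.29 kN/m³
Numerator = 0.0 + 10.29·2.6·cos²10.4°·tan31.8° = 0.0 + 10.29·2.6·0.9674·0.6200 = 16.048 kPa
Denominator = 20.1·2.6·sin10.4°·cos10.4° = 20.1·2.6·0.1805·0.9836 = 9.279 kPa
FS = 16.048 / 9.279 = 1.729

FS = 1.73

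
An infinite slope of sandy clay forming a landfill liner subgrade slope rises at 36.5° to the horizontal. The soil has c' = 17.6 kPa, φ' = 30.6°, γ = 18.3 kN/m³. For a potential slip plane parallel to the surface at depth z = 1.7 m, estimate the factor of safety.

FS = 1.98

For an infinite slope with a slip plane parallel to the surface (no pore pressure): FS = [c' + γz cos²β tanφ'] / [γz sinβ cosβ].
γz = 18.3·1.7 = 31.11 kN/m²
Numerator = 17.6 + 31.11·cos²36.5°·tan30.6° = 17.6 + 31.11·0.6462·0.5914 = 29.489 kPa
Denominator = 31.11·sin36.5°·cos36.5° = 31.11·0.5948·0.8039 = 14.875 kPa
FS = 29.489 / 14.875 = 1.982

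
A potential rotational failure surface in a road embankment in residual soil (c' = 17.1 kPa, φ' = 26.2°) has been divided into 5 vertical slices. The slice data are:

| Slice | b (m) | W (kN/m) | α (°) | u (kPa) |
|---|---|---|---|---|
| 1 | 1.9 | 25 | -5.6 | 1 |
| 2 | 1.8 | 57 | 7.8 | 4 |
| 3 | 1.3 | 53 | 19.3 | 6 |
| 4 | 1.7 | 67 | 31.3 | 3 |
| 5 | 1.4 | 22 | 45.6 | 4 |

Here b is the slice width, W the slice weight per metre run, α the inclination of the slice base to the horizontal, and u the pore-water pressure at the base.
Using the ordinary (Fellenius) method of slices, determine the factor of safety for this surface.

FS = 3.28

Ordinary method of slices: FS = Σ[c'·Δl_i + (W_i cosα_i − u_i·Δl_i)·tanφ'] / Σ W_i sinα_i, with Δl_i = b_i / cosα_i.
Slice 1: Δl = 1.9/cos(-5.6°) = 1.909 m; N'_1 = 25·cos(-5.6°) − 1·1.909 = 23.0; c'Δl = 32.65; W sinα = -2.4
Slice 2: Δl = 1.8/cos7.8° = 1.817 m; N'_2 = 57·cos7.8° − 4·1.817 = 49.2; c'Δl = 31.07; W sinα = 7.7
Slice 3: Δl = 1.3/cos19.3° = 1.377 m; N'_3 = 53·cos19.3° − 6·1.377 = 41.8; c'Δl = 23.55; W sinα = 17.5
Slice 4: Δl = 1.7/cos31.3° = 1.990 m; N'_4 = 67·cos31.3° − 3·1.990 = 51.3; c'Δl = 34.02; W sinα = 34.8
Slice 5: Δl = 1.4/cos45.6° = 2.001 m; N'_5 = 22·cos45.6° − 4·2.001 = 7.4; c'Δl = 34.22; W sinα = 15.7
Σc'Δl = 155.5 kN/m; ΣN' = 172.6 kN/m; ΣW sinα = 73.3 kN/m
Resisting = 155.5 + 172.6·tan26.2° = 155.5 + 84.9 = 240.4 kN/m
FS = 240.4 / 73.3 = 3.278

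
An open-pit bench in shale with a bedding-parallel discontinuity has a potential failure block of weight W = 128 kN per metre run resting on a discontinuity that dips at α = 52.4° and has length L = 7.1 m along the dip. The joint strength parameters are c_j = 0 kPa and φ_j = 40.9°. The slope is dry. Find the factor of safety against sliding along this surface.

FS = 0.67

Resolving the block weight along and normal to the plane and applying the Mohr–Coulomb strength on the joint:
N' = W cosα = 128·cos52.4° = 78.1 kN/m
Driving force T = W sinα = 128·sin52.4° = 101.4 kN/m
Resisting force R = c_j·L + N'·tanφ_j = 0·7.1 + 78.1·tan40.9° = 0.0 + 67.7 = 67.7 kN/m
FS = R / T = 67.7 / 101.4 = 0.667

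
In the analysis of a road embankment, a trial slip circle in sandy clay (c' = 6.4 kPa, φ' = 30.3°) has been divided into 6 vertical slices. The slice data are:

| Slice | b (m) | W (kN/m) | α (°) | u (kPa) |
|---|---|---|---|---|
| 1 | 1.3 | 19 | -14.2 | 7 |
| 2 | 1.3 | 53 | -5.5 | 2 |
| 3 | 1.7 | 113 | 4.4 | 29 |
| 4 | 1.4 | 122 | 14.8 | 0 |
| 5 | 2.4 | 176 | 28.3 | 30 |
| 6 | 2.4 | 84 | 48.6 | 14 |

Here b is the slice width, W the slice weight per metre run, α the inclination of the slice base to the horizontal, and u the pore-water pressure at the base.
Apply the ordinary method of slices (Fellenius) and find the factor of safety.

Ordinary method of slices: FS = Σ[c'·Δl_i + (W_i cosα_i − u_i·Δl_i)·tanφ'] / Σ W_i sinα_i, with Δl_i = b_i / cosα_i.
Slice 1: Δl = 1.3/cos(-14.2°) = 1.341 m; N'_1 = 19·cos(-14.2°) − 7·1.341 = 9.0; c'Δl = 8.58; W sinα = -4.7
Slice 2: Δl = 1.3/cos(-5.5°) = 1.306 m; N'_2 = 53·cos(-5.5°) − 2·1.306 = 50.1; c'Δl = 8.36; W sinα = -5.1
Slice 3: Δl = 1.7/cos4.4° = 1.705 m; N'_3 = 113·cos4.4° − 29·1.705 = 63.2; c'Δl = 10.91; W sinα = 8.7
Slice 4: Δl = 1.4/cos14.8° = 1.448 m; N'_4 = 122·cos14.8° − 0·1.448 = 118.0; c'Δl = 9.27; W sinα = 31.2
Slice 5: Δl = 2.4/cos28.3° = 2.726 m; N'_5 = 176·cos28.3° − 30·2.726 = 73.2; c'Δl = 17.45; W sinα = 83.4
Slice 6: Δl = 2.4/cos48.6° = 3.629 m; N'_6 = 84·cos48.6° − 14·3.629 = 4.7; c'Δl = 23.23; W sinα = 63.0
Σc'Δl = 77.8 kN/m; ΣN' = 318.3 kN/m; ΣW sinα = 176.5 kN/m
Resisting = 77.8 + 318.3·tan30.3° = 77.8 + 186.0 = 263.8 kN/m
FS = 263.8 / 176.5 = 1.494

FS = 1.49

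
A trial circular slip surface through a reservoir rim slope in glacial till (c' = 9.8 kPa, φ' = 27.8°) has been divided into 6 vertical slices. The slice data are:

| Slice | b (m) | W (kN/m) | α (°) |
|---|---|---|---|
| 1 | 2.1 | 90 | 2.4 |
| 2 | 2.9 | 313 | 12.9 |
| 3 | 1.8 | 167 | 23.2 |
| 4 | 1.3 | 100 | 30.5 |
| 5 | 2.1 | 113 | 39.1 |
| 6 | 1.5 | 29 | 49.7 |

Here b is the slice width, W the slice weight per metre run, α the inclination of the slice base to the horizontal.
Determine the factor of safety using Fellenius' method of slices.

FS = 1.85

Ordinary method of slices: FS = Σ[c'·Δl_i + (W_i cosα_i)·tanφ'] / Σ W_i sinα_i, with Δl_i = b_i / cosα_i.
Slice 1: Δl = 2.1/cos2.4° = 2.102 m; N'_1 = 90·cos2.4° = 89.9; c'Δl = 20.60; W sinα = 3.8
Slice 2: Δl = 2.9/cos12.9° = 2.975 m; N'_2 = 313·cos12.9° = 305.1; c'Δl = 29.16; W sinα = 69.9
Slice 3: Δl = 1.8/cos23.2° = 1.958 m; N'_3 = 167·cos23.2° = 153.5; c'Δl = 19.19; W sinα = 65.8
Slice 4: Δl = 1.3/cos30.5° = 1.509 m; N'_4 = 100·cos30.5° = 86.2; c'Δl = 14.79; W sinα = 50.8
Slice 5: Δl = 2.1/cos39.1° = 2.706 m; N'_5 = 113·cos39.1° = 87.7; c'Δl = 26.52; W sinα = 71.3
Slice 6: Δl = 1.5/cos49.7° = 2.319 m; N'_6 = 29·cos49.7° = 18.8; c'Δl = 22.73; W sinα = 22.1
Σc'Δl = 133.0 kN/m; ΣN' = 741.1 kN/m; ΣW sinα = 283.6 kN/m
Resisting = 133.0 + 741.1·tan27.8° = 133.0 + 390.8 = 523.7 kN/m
FS = 523.7 / 283.6 = 1.847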